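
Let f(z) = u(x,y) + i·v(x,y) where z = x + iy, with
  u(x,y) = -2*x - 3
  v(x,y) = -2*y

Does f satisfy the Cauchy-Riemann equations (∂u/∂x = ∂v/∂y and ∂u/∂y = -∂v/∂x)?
∂u/∂x = -2
∂v/∂y = -2
∂u/∂y = 0
∂v/∂x = 0
∂u/∂x = ∂v/∂y and ∂u/∂y = -∂v/∂x hold identically; f is analytic.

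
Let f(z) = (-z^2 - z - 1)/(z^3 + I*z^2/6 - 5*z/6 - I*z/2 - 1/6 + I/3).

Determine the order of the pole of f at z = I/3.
1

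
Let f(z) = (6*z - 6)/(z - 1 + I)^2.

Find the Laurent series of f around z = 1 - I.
Put w = z - (1 - I), i.e. z = w + 1 - I. The denominator is w^2, so it suffices to rewrite the numerator in powers of w.

P(z) = 6*z - 6
P(w + 1 - I) = -6*I + 6*w

Dividing each term by w^2:
  f = -6*I/w^2 + 6/w

Substituting back w = z - 1 + I:
  f(z) = -6*I/(z - 1 + I)^2 + 6/(z - 1 + I)

The series is finite because the numerator is a polynomial; the negative powers form the principal part, and the coefficient of 1/(z - 1 + I) gives Res(f, 1 - I) = 6.

Final answer: -6*I/(z - 1 + I)^2 + 6/(z - 1 + I)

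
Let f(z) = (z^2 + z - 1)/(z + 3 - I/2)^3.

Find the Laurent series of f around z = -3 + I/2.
(19/4 - 5*I/2)/(z + 3 - I/2)^3 + (-5 + I)/(z + 3 - I/2)^2 + 1/(z + 3 - I/2)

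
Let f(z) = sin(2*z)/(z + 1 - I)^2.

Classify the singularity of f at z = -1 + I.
Write f(z) = g(z)/(z + 1 - I)^2 with g(z) = sin(2*z).
g is entire and g(-1 + I) = -sin(2 - 2*I) ≠ 0, so no factor of (z + 1 - I) cancels: the Laurent expansion of f about z = -1 + I starts at the power -2, i.e. lim_{z→z₀} (z - z₀)^2 f(z) = -sin(2 - 2*I) is finite and nonzero.
So z = -1 + I is a pole of order 2.

Final answer: pole of order 2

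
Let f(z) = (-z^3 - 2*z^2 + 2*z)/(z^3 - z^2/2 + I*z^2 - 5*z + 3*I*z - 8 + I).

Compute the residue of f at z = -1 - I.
Write f(z) = P(z)/Q(z) with P(z) = -z^3 - 2*z^2 + 2*z and Q(z) = z^3 - z^2/2 + I*z^2 - 5*z + 3*I*z - 8 + I.
The denominator factors as Q(z) = (z + 1 + I)*(z - 3 + I)*(z + 3/2 - I), so z = -1 - I is a simple zero of Q and P is analytic there; z = -1 - I is therefore a simple pole and
  Res(f, z₀) = P(z₀)/Q'(z₀).

Q'(z) = 3*z^2 - z + 2*I*z - 5 + 3*I, so Q'(-1 - I) = -2 + 8*I.
P(-1 - I) = -4 - 4*I.

Res(f, -1 - I) = (-4 - 4*I)/(-2 + 8*I) = -6/17 + 10*I/17

Final answer: -6/17 + 10*I/17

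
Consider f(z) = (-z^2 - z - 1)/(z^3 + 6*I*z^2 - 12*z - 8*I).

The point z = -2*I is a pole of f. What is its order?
Factor the denominator:
  z^3 + 6*I*z^2 - 12*z - 8*I = (z + 2*I)^3

The numerator P(z) = -z^2 - z - 1 has P(-2*I) = 3 + 2*I ≠ 0, so no factor of (z + 2*I) cancels.
Near z = -2*I we can therefore write f(z) = g(z)/(z + 2*I)^3 with g analytic at -2*I and g(-2*I) ≠ 0 (g is just the numerator).

Hence z = -2*I is a pole of order 3.

Final answer: 3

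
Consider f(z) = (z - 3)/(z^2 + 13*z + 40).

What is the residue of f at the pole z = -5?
-8/3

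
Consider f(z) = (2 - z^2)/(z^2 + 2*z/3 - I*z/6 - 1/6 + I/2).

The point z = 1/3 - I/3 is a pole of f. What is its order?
1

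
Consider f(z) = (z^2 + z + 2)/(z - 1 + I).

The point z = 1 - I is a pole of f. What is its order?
Factor the denominator:
  z - 1 + I = (z - 1 + I)

The numerator P(z) = z^2 + z + 2 has P(1 - I) = 3 - 3*I ≠ 0, so no factor of (z - 1 + I) cancels.
Near z = 1 - I we can therefore write f(z) = g(z)/(z - 1 + I) with g analytic at 1 - I and g(1 - I) ≠ 0 (g is just the numerator).

Hence z = 1 - I is a pole of order 1.

Final answer: 1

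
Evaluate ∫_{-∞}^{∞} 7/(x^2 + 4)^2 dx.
Let f(z) = 7/(z^2 + 4)^2. The denominator has no real zeros and deg Q - deg P = 4 ≥ 2, so the integral of f over the upper semicircle |z| = R tends to 0 as R → ∞. Closing the contour in the upper half-plane,
  ∫_{-∞}^{∞} f(x) dx = 2πi · Σ Res(f, z_k)  over the poles with Im z_k > 0.

Zeros of the denominator: z^2 + 4 = 0 gives z = ±2*I.
Upper half-plane: z = 2*I (a pole of order 2).

Write f(z) = g(z)/(z - 2*I)^2 with g(z) = 7/(z + 2*I)^2. For a double pole, Res(f, z₀) = g'(z₀):
  g'(z) = -14/(z + 2*I)^3
  Res(f, 2*I) = g'(2*I) = -7*I/32

∫_{-∞}^{∞} f(x) dx = 2πi · (-7*I/32) = 7*pi/16

Final answer: 7*pi/16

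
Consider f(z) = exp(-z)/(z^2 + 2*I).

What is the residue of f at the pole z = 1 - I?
Write f(z) = P(z)/Q(z) with P(z) = exp(-z) and Q(z) = z^2 + 2*I.
The denominator factors as Q(z) = (z - 1 + I)*(z + 1 - I), so z = 1 - I is a simple zero of Q and P is analytic there; z = 1 - I is therefore a simple pole and
  Res(f, z₀) = P(z₀)/Q'(z₀).

Q'(z) = 2*z, so Q'(1 - I) = 2 - 2*I.
P(1 - I) = exp(-1 + I).

Res(f, 1 - I) = (exp(-1 + I))/(2 - 2*I) = (1/4 + I/4)*exp(-1 + I)

Final answer: (1/4 + I/4)*exp(-1 + I)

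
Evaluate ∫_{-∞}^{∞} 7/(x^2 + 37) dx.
Let f(z) = 7/(z^2 + 37). The denominator has no real zeros and deg Q - deg P = 2 ≥ 2, so the integral of f over the upper semicircle |z| = R tends to 0 as R → ∞. Closing the contour in the upper half-plane,
  ∫_{-∞}^{∞} f(x) dx = 2πi · Σ Res(f, z_k)  over the poles with Im z_k > 0.

Zeros of the denominator: z^2 + 37 = 0 gives z = ±sqrt(37)*I.
Upper half-plane: z = sqrt(37)*I (simple).

Each pole is a simple zero of Q(z) = z^2 + 37, so Res(f, z₀) = P(z₀)/Q'(z₀) with P(z) = 7, Q'(z) = 2*z:
  Res(f, sqrt(37)*I) = (7)/(2*sqrt(37)*I) = -7*sqrt(37)*I/74

∫_{-∞}^{∞} f(x) dx = 2πi · (-7*sqrt(37)*I/74) = 7*sqrt(37)*pi/37

Final answer: 7*sqrt(37)*pi/37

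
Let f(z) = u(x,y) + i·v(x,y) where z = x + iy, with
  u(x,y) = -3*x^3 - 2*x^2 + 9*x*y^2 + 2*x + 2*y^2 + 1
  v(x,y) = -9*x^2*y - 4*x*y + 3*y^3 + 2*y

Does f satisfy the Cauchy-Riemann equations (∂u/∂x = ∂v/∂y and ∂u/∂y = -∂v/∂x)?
∂u/∂x = -9*x^2 - 4*x + 9*y^2 + 2
∂v/∂y = -9*x^2 - 4*x + 9*y^2 + 2
∂u/∂y = 18*x*y + 4*y
∂v/∂x = -18*x*y - 4*y
∂u/∂x = ∂v/∂y and ∂u/∂y = -∂v/∂x hold identically; f is analytic.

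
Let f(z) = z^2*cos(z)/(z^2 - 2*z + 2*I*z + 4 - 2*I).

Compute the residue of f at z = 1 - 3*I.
Write f(z) = P(z)/Q(z) with P(z) = z^2*cos(z) and Q(z) = z^2 - 2*z + 2*I*z + 4 - 2*I.
The denominator factors as Q(z) = (z - 1 + 3*I)*(z - 1 - I), so z = 1 - 3*I is a simple zero of Q and P is analytic there; z = 1 - 3*I is therefore a simple pole and
  Res(f, z₀) = P(z₀)/Q'(z₀).

Q'(z) = 2*z - 2 + 2*I, so Q'(1 - 3*I) = -4*I.
P(1 - 3*I) = (-8 - 6*I)*cos(1 - 3*I).

Res(f, 1 - 3*I) = ((-8 - 6*I)*cos(1 - 3*I))/(-4*I) = (3/2 - 2*I)*cos(1 - 3*I)

Final answer: (3/2 - 2*I)*cos(1 - 3*I)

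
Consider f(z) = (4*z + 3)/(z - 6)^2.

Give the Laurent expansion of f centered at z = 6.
27/(z - 6)^2 + 4/(z - 6)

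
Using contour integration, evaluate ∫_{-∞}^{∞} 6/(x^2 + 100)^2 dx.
Let f(z) = 6/(z^2 + 100)^2. The denominator has no real zeros and deg Q - deg P = 4 ≥ 2, so the integral of f over the upper semicircle |z| = R tends to 0 as R → ∞. Closing the contour in the upper half-plane,
  ∫_{-∞}^{∞} f(x) dx = 2πi · Σ Res(f, z_k)  over the poles with Im z_k > 0.

Zeros of the denominator: z^2 + 100 = 0 gives z = ±10*I.
Upper half-plane: z = 10*I (a pole of order 2).

Write f(z) = g(z)/(z - 10*I)^2 with g(z) = 6/(z + 10*I)^2. For a double pole, Res(f, z₀) = g'(z₀):
  g'(z) = -12/(z + 10*I)^3
  Res(f, 10*I) = g'(10*I) = -3*I/2000

∫_{-∞}^{∞} f(x) dx = 2πi · (-3*I/2000) = 3*pi/1000

Final answer: 3*pi/1000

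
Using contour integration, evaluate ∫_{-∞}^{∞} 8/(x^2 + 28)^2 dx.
Let f(z) = 8/(z^2 + 28)^2. The denominator has no real zeros and deg Q - deg P = 4 ≥ 2, so the integral of f over the upper semicircle |z| = R tends to 0 as R → ∞. Closing the contour in the upper half-plane,
  ∫_{-∞}^{∞} f(x) dx = 2πi · Σ Res(f, z_k)  over the poles with Im z_k > 0.

Zeros of the denominator: z^2 + 28 = 0 gives z = ±2*sqrt(7)*I.
Upper half-plane: z = 2*sqrt(7)*I (a pole of order 2).

Write f(z) = g(z)/(z - 2*sqrt(7)*I)^2 with g(z) = 8/(z + 2*sqrt(7)*I)^2. For a double pole, Res(f, z₀) = g'(z₀):
  g'(z) = -16/(z + 2*sqrt(7)*I)^3
  Res(f, 2*sqrt(7)*I) = g'(2*sqrt(7)*I) = -sqrt(7)*I/196

∫_{-∞}^{∞} f(x) dx = 2πi · (-sqrt(7)*I/196) = sqrt(7)*pi/98

Final answer: sqrt(7)*pi/98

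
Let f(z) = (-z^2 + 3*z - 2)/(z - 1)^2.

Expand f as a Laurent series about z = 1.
Put w = z - (1), i.e. z = w + 1. The denominator is w^2, so it suffices to rewrite the numerator in powers of w.

P(z) = -z^2 + 3*z - 2
P(w + 1) = w - w^2

Dividing each term by w^2:
  f = 1/w - 1

Substituting back w = z - 1:
  f(z) = 1/(z - 1) - 1

The series is finite because the numerator is a polynomial; the negative powers form the principal part, and the coefficient of 1/(z - 1) gives Res(f, 1) = 1.

Final answer: 1/(z - 1) - 1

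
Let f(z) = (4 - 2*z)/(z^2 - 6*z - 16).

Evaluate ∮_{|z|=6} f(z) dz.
-8*I*pi/5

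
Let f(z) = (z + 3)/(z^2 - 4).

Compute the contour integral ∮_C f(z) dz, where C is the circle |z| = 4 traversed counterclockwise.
2*I*pi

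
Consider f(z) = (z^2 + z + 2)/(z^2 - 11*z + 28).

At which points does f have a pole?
{4, 7}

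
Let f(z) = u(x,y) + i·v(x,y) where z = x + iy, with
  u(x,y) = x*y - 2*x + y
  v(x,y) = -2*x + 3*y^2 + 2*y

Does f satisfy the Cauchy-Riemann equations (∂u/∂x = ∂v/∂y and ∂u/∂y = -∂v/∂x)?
∂u/∂x = y - 2
∂v/∂y = 6*y + 2
∂u/∂y = x + 1
∂v/∂x = -2
∂u/∂x ≠ ∂v/∂y and ∂u/∂y ≠ -∂v/∂x; the Cauchy-Riemann equations are not satisfied, so f is not analytic.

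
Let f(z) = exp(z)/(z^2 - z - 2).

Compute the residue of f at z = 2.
Write f(z) = P(z)/Q(z) with P(z) = exp(z) and Q(z) = z^2 - z - 2.
The denominator factors as Q(z) = (z - 2)*(z + 1), so z = 2 is a simple zero of Q and P is analytic there; z = 2 is therefore a simple pole and
  Res(f, z₀) = P(z₀)/Q'(z₀).

Q'(z) = 2*z - 1, so Q'(2) = 3.
P(2) = exp(2).

Res(f, 2) = (exp(2))/(3) = exp(2)/3

Final answer: exp(2)/3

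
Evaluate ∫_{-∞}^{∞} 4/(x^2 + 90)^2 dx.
Let f(z) = 4/(z^2 + 90)^2. The denominator has no real zeros and deg Q - deg P = 4 ≥ 2, so the integral of f over the upper semicircle |z| = R tends to 0 as R → ∞. Closing the contour in the upper half-plane,
  ∫_{-∞}^{∞} f(x) dx = 2πi · Σ Res(f, z_k)  over the poles with Im z_k > 0.

Zeros of the denominator: z^2 + 90 = 0 gives z = ±3*sqrt(10)*I.
Upper half-plane: z = 3*sqrt(10)*I (a pole of order 2).

Write f(z) = g(z)/(z - 3*sqrt(10)*I)^2 with g(z) = 4/(z + 3*sqrt(10)*I)^2. For a double pole, Res(f, z₀) = g'(z₀):
  g'(z) = -8/(z + 3*sqrt(10)*I)^3
  Res(f, 3*sqrt(10)*I) = g'(3*sqrt(10)*I) = -sqrt(10)*I/2700

∫_{-∞}^{∞} f(x) dx = 2πi · (-sqrt(10)*I/2700) = sqrt(10)*pi/1350

Final answer: sqrt(10)*pi/1350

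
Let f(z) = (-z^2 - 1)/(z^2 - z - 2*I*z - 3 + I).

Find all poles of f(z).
The singularities of f are the zeros of the denominator. Factoring,
  z^2 - z - 2*I*z - 3 + I = (z - 2 - I)*(z + 1 - I)
so the candidates are z = 2 + I, z = -1 + I.

Check the numerator P(z) = -z^2 - 1 at each one:
  P(2 + I) = -4 - 4*I ≠ 0, so z = 2 + I is a (simple) pole.
  P(-1 + I) = -1 + 2*I ≠ 0, so z = -1 + I is a (simple) pole.

Poles of f: {-1 + I, 2 + I}

Final answer: {-1 + I, 2 + I}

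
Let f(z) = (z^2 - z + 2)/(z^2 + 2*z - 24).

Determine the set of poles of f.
The singularities of f are the zeros of the denominator. Factoring,
  z^2 + 2*z - 24 = (z - 4)*(z + 6)
so the candidates are z = 4, z = -6.

Check the numerator P(z) = z^2 - z + 2 at each one:
  P(4) = 14 ≠ 0, so z = 4 is a (simple) pole.
  P(-6) = 44 ≠ 0, so z = -6 is a (simple) pole.

Poles of f: {-6, 4}

Final answer: {-6, 4}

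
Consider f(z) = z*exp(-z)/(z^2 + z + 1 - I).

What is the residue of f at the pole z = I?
Write f(z) = P(z)/Q(z) with P(z) = z*exp(-z) and Q(z) = z^2 + z + 1 - I.
The denominator factors as Q(z) = (z - I)*(z + 1 + I), so z = I is a simple zero of Q and P is analytic there; z = I is therefore a simple pole and
  Res(f, z₀) = P(z₀)/Q'(z₀).

Q'(z) = 2*z + 1, so Q'(I) = 1 + 2*I.
P(I) = I*exp(-I).

Res(f, I) = (I*exp(-I))/(1 + 2*I) = (2/5 + I/5)*exp(-I)

Final answer: (2/5 + I/5)*exp(-I)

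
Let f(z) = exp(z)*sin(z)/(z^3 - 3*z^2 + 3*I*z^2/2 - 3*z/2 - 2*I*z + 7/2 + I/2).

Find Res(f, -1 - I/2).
Write f(z) = P(z)/Q(z) with P(z) = exp(z)*sin(z) and Q(z) = z^3 - 3*z^2 + 3*I*z^2/2 - 3*z/2 - 2*I*z + 7/2 + I/2.
The denominator factors as Q(z) = (z - 1)*(z + 1 + I/2)*(z - 3 + I), so z = -1 - I/2 is a simple zero of Q and P is analytic there; z = -1 - I/2 is therefore a simple pole and
  Res(f, z₀) = P(z₀)/Q'(z₀).

Q'(z) = 3*z^2 - 6*z + 3*I*z - 3/2 - 2*I, so Q'(-1 - I/2) = 33/4 + I.
P(-1 - I/2) = -exp(-1 - I/2)*sin(1 + I/2).

Res(f, -1 - I/2) = (-exp(-1 - I/2)*sin(1 + I/2))/(33/4 + I) = (-132/1105 + 16*I/1105)*exp(-1 - I/2)*sin(1 + I/2)

Final answer: (-132/1105 + 16*I/1105)*exp(-1 - I/2)*sin(1 + I/2)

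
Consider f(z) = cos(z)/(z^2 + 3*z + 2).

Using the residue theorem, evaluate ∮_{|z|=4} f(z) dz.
-2*I*pi*cos(2) + 2*I*pi*cos(1)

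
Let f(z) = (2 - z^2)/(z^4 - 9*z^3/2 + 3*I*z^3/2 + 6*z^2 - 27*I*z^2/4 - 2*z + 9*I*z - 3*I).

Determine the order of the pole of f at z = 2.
Factor the denominator:
  z^4 - 9*z^3/2 + 3*I*z^3/2 + 6*z^2 - 27*I*z^2/4 - 2*z + 9*I*z - 3*I = (z - 2)^2*(z - 1/2)*(z + 3*I/2)

The numerator P(z) = 2 - z^2 has P(2) = -2 ≠ 0, so no factor of (z - 2) cancels.
Near z = 2 we can therefore write f(z) = g(z)/(z - 2)^2 with g analytic at 2 and g(2) ≠ 0 (g is the numerator divided by the remaining denominator factors).

Hence z = 2 is a pole of order 2.

Final answer: 2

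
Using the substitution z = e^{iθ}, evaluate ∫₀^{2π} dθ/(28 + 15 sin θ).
Call the integral J. The integrand is 2π-periodic and we integrate over a full period, so shifting θ does not change the value (θ → θ + π/2 turns sin θ into cos θ). Hence
  J = ∫₀^{2π} dθ/(28 + 15 cos θ).
Put z = e^{iθ}: then cos θ = (z + 1/z)/2, dθ = dz/(iz), and z runs once counterclockwise around |z| = 1:
  J = ∮_{|z|=1} 1/(28 + 15*(z + 1/z)/2) · dz/(iz) = (2/i) ∮_{|z|=1} dz/(15*z^2 + 56*z + 15).
The roots of 15*z^2 + 56*z + 15 are z = (-28 ± sqrt(28^2 - 15^2))/15, with sqrt(559) = sqrt(559); their product is 1, so only z₊ = -28/15 + sqrt(559)/15 lies inside the unit circle (z₋ = -28/15 - sqrt(559)/15 lies outside).
z₊ is a simple zero of q(z) = 15*z^2 + 56*z + 15, so Res(1/q, z₊) = 1/q'(z₊) with q'(z) = 30*z + 56; and q'(z₊) = 15*(z₊ - z₋) = 2*sqrt(559).
Therefore J = (2/i) · 2πi · 1/(2*sqrt(559)) = 2*pi/(sqrt(559)) = 2*sqrt(559)*pi/559

Final answer: 2*sqrt(559)*pi/559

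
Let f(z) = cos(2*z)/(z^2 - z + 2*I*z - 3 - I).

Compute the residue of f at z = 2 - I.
Write f(z) = P(z)/Q(z) with P(z) = cos(2*z) and Q(z) = z^2 - z + 2*I*z - 3 - I.
The denominator factors as Q(z) = (z - 2 + I)*(z + 1 + I), so z = 2 - I is a simple zero of Q and P is analytic there; z = 2 - I is therefore a simple pole and
  Res(f, z₀) = P(z₀)/Q'(z₀).

Q'(z) = 2*z - 1 + 2*I, so Q'(2 - I) = 3.
P(2 - I) = cos(4 - 2*I).

Res(f, 2 - I) = (cos(4 - 2*I))/(3) = cos(4 - 2*I)/3

Final answer: cos(4 - 2*I)/3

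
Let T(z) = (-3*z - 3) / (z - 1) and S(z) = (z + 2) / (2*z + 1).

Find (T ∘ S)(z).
(T ∘ S)(z) = T(S(z)) = ((-3)*S(z) + (-3))/((1)*S(z) + (-1)). Multiply numerator and denominator by 2*z + 1:
  numerator:   (-3)*(z + 2) + (-3)*(2*z + 1) = -9*z - 9
  denominator: (1)*(z + 2) + (-1)*(2*z + 1) = -z + 1
(T ∘ S)(z) = (-9*z - 9)/(-z + 1) = (9*z + 9)/(z - 1)

Final answer: (9*z + 9)/(z - 1)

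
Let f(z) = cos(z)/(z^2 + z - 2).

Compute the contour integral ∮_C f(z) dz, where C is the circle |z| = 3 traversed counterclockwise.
By the residue theorem, ∮_C f(z) dz = 2πi · (sum of the residues of f at the poles inside |z| = 3).

The denominator factors as (z - 1)*(z + 2), so the singularities of f are simple poles at z = 1, z = -2.
  |1|² = 1 < 9 = 3², so this pole is inside the contour.
  |-2|² = 4 < 9 = 3², so this pole is inside the contour.

With P(z) = cos(z) and Q(z) = z^2 + z - 2, each pole is simple, so Res(f, z₀) = P(z₀)/Q'(z₀) with Q'(z) = 2*z + 1.
  Res(f, 1) = P(1)/Q'(1) = (cos(1))/(3) = cos(1)/3
  Res(f, -2) = P(-2)/Q'(-2) = (cos(2))/(-3) = -cos(2)/3

Sum of residues inside C: -cos(2)/3 + cos(1)/3
∮_C f(z) dz = 2πi · (-cos(2)/3 + cos(1)/3) = -2*I*pi*cos(2)/3 + 2*I*pi*cos(1)/3

Final answer: -2*I*pi*cos(2)/3 + 2*I*pi*cos(1)/3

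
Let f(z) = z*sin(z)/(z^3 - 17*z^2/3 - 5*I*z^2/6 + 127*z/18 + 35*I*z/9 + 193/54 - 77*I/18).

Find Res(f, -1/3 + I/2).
(252/6817 - 1266*I/34085)*sin(1/3 - I/2)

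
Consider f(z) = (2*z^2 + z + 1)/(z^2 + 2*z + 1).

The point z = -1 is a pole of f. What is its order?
2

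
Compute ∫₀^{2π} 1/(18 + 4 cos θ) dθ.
sqrt(77)*pi/77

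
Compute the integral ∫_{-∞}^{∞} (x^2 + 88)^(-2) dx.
Let f(z) = (z^2 + 88)^(-2). The denominator has no real zeros and deg Q - deg P = 4 ≥ 2, so the integral of f over the upper semicircle |z| = R tends to 0 as R → ∞. Closing the contour in the upper half-plane,
  ∫_{-∞}^{∞} f(x) dx = 2πi · Σ Res(f, z_k)  over the poles with Im z_k > 0.

Zeros of the denominator: z^2 + 88 = 0 gives z = ±2*sqrt(22)*I.
Upper half-plane: z = 2*sqrt(22)*I (a pole of order 2).

Write f(z) = g(z)/(z - 2*sqrt(22)*I)^2 with g(z) = (z + 2*sqrt(22)*I)^(-2). For a double pole, Res(f, z₀) = g'(z₀):
  g'(z) = -2/(z + 2*sqrt(22)*I)^3
  Res(f, 2*sqrt(22)*I) = g'(2*sqrt(22)*I) = -sqrt(22)*I/15488

∫_{-∞}^{∞} f(x) dx = 2πi · (-sqrt(22)*I/15488) = sqrt(22)*pi/7744

Final answer: sqrt(22)*pi/7744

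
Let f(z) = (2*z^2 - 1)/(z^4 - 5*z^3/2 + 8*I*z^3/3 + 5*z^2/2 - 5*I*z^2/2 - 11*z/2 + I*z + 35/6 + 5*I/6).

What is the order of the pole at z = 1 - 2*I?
2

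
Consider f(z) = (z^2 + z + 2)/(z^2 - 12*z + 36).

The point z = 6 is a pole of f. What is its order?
Factor the denominator:
  z^2 - 12*z + 36 = (z - 6)^2

The numerator P(z) = z^2 + z + 2 has P(6) = 44 ≠ 0, so no factor of (z - 6) cancels.
Near z = 6 we can therefore write f(z) = g(z)/(z - 6)^2 with g analytic at 6 and g(6) ≠ 0 (g is just the numerator).

Hence z = 6 is a pole of order 2.

Final answer: 2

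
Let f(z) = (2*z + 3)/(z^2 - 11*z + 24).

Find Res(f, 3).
-9/5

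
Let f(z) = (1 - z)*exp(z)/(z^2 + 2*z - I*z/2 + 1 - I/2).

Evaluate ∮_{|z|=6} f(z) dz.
By the residue theorem, ∮_C f(z) dz = 2πi · (sum of the residues of f at the poles inside |z| = 6).

The denominator factors as (z + 1)*(z + 1 - I/2), so the singularities of f are simple poles at z = -1, z = -1 + I/2.
  |-1|² = 1 < 36 = 6², so this pole is inside the contour.
  |-1 + I/2|² = 5/4 < 36 = 6², so this pole is inside the contour.

With P(z) = (1 - z)*exp(z) and Q(z) = z^2 + 2*z - I*z/2 + 1 - I/2, each pole is simple, so Res(f, z₀) = P(z₀)/Q'(z₀) with Q'(z) = 2*z + 2 - I/2.
  Res(f, -1) = P(-1)/Q'(-1) = (2*exp(-1))/(-I/2) = 4*I*exp(-1)
  Res(f, -1 + I/2) = P(-1 + I/2)/Q'(-1 + I/2) = ((2 - I/2)*exp(-1 + I/2))/(I/2) = (-1 - 4*I)*exp(-1 + I/2)

Sum of residues inside C: (-1 - 4*I)*exp(-1 + I/2) + 4*I*exp(-1)
∮_C f(z) dz = 2πi · ((-1 - 4*I)*exp(-1 + I/2) + 4*I*exp(-1)) = -8*pi*exp(-1) + pi*(8 - 2*I)*exp(-1 + I/2)

Final answer: -8*pi*exp(-1) + pi*(8 - 2*I)*exp(-1 + I/2)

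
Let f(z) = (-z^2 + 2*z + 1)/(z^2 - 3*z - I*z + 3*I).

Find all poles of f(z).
The singularities of f are the zeros of the denominator. Factoring,
  z^2 - 3*z - I*z + 3*I = (z - I)*(z - 3)
so the candidates are z = I, z = 3.

Check the numerator P(z) = -z^2 + 2*z + 1 at each one:
  P(I) = 2 + 2*I ≠ 0, so z = I is a (simple) pole.
  P(3) = -2 ≠ 0, so z = 3 is a (simple) pole.

Poles of f: {I, 3}

Final answer: {I, 3}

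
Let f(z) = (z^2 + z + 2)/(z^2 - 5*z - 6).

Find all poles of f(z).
The singularities of f are the zeros of the denominator. Factoring,
  z^2 - 5*z - 6 = (z + 1)*(z - 6)
so the candidates are z = -1, z = 6.

Check the numerator P(z) = z^2 + z + 2 at each one:
  P(-1) = 2 ≠ 0, so z = -1 is a (simple) pole.
  P(6) = 44 ≠ 0, so z = 6 is a (simple) pole.

Poles of f: {-1, 6}

Final answer: {-1, 6}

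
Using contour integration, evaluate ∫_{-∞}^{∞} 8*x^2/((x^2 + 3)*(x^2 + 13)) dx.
Let f(z) = 8*z^2/((z^2 + 3)*(z^2 + 13)). The denominator has no real zeros and deg Q - deg P = 2 ≥ 2, so the integral of f over the upper semicircle |z| = R tends to 0 as R → ∞. Closing the contour in the upper half-plane,
  ∫_{-∞}^{∞} f(x) dx = 2πi · Σ Res(f, z_k)  over the poles with Im z_k > 0.

Zeros of the denominator: z^2 + 3 = 0 gives z = ±sqrt(3)*I; z^2 + 13 = 0 gives z = ±sqrt(13)*I.
Upper half-plane: z = sqrt(13)*I, z = sqrt(3)*I (simple).

Each pole is a simple zero of Q(z) = z^4 + 16*z^2 + 39, so Res(f, z₀) = P(z₀)/Q'(z₀) with P(z) = 8*z^2, Q'(z) = 4*z^3 + 32*z:
  Res(f, sqrt(13)*I) = (-104)/(-20*sqrt(13)*I) = -2*sqrt(13)*I/5
  Res(f, sqrt(3)*I) = (-24)/(20*sqrt(3)*I) = 2*sqrt(3)*I/5

Sum of residues: 2*I*(-sqrt(13) + sqrt(3))/5
∫_{-∞}^{∞} f(x) dx = 2πi · (2*I*(-sqrt(13) + sqrt(3))/5) = 4*pi*(-sqrt(3) + sqrt(13))/5

Final answer: 4*pi*(-sqrt(3) + sqrt(13))/5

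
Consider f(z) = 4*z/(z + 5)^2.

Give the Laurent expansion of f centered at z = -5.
-20/(z + 5)^2 + 4/(z + 5)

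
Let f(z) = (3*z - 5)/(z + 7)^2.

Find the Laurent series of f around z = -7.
-26/(z + 7)^2 + 3/(z + 7)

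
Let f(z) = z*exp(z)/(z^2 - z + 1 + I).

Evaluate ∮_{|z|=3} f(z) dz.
By the residue theorem, ∮_C f(z) dz = 2πi · (sum of the residues of f at the poles inside |z| = 3).

The denominator factors as (z - I)*(z - 1 + I), so the singularities of f are simple poles at z = I, z = 1 - I.
  |I|² = 1 < 9 = 3², so this pole is inside the contour.
  |1 - I|² = 2 < 9 = 3², so this pole is inside the contour.

With P(z) = z*exp(z) and Q(z) = z^2 - z + 1 + I, each pole is simple, so Res(f, z₀) = P(z₀)/Q'(z₀) with Q'(z) = 2*z - 1.
  Res(f, I) = P(I)/Q'(I) = (I*exp(I))/(-1 + 2*I) = (2/5 - I/5)*exp(I)
  Res(f, 1 - I) = P(1 - I)/Q'(1 - I) = ((1 - I)*exp(1 - I))/(1 - 2*I) = (3/5 + I/5)*exp(1 - I)

Sum of residues inside C: (3/5 + I/5)*exp(1 - I) + (2/5 - I/5)*exp(I)
∮_C f(z) dz = 2πi · ((3/5 + I/5)*exp(1 - I) + (2/5 - I/5)*exp(I)) = pi*(2/5 + 4*I/5)*exp(I) + pi*(-2/5 + 6*I/5)*exp(1 - I)

Final answer: pi*(2/5 + 4*I/5)*exp(I) + pi*(-2/5 + 6*I/5)*exp(1 - I)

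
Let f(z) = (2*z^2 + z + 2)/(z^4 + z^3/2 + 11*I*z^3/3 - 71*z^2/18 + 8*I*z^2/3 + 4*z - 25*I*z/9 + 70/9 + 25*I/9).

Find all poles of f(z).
The singularities of f are the zeros of the denominator. Factoring,
  z^4 + z^3/2 + 11*I*z^3/3 - 71*z^2/18 + 8*I*z^2/3 + 4*z - 25*I*z/9 + 70/9 + 25*I/9 = (z - 1 - 2*I/3)*(z + 1 + I)*(z + 3/2 + I/3)*(z - 1 + 3*I)
so the candidates are z = 1 + 2*I/3, z = -1 - I, z = -3/2 - I/3, z = 1 - 3*I.

Check the numerator P(z) = 2*z^2 + z + 2 at each one:
  P(1 + 2*I/3) = 37/9 + 10*I/3 ≠ 0, so z = 1 + 2*I/3 is a (simple) pole.
  P(-1 - I) = 1 + 3*I ≠ 0, so z = -1 - I is a (simple) pole.
  P(-3/2 - I/3) = 43/9 + 5*I/3 ≠ 0, so z = -3/2 - I/3 is a (simple) pole.
  P(1 - 3*I) = -13 - 15*I ≠ 0, so z = 1 - 3*I is a (simple) pole.

Poles of f: {-3/2 - I/3, -1 - I, 1 - 3*I, 1 + 2*I/3}

Final answer: {-3/2 - I/3, -1 - I, 1 - 3*I, 1 + 2*I/3}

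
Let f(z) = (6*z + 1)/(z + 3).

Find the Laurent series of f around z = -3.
Put w = z - (-3), i.e. z = w - 3. The denominator is w, so it suffices to rewrite the numerator in powers of w.

P(z) = 6*z + 1
P(w - 3) = -17 + 6*w

Dividing each term by w:
  f = -17/w + 6

Substituting back w = z + 3:
  f(z) = -17/(z + 3) + 6

The series is finite because the numerator is a polynomial; the negative powers form the principal part, and the coefficient of 1/(z + 3) gives Res(f, -3) = -17.

Final answer: -17/(z + 3) + 6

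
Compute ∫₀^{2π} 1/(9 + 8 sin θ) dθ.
2*sqrt(17)*pi/17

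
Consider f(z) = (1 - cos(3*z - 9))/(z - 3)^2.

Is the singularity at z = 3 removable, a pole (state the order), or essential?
Let u = z - 3. The argument of cos is 3*z - 9 = 3u, so
  f = (1 - cos(3u))/u^2 = ((3u)^2/2 - (3u)^4/24 + ...)/u^2 = 9/2 - (27/8)*u^2 + ...
The Laurent expansion about u = 0 has no negative powers; equivalently lim_{z→3} f(z) = 9/2 exists and is finite.
So the singularity is removable.

Final answer: removable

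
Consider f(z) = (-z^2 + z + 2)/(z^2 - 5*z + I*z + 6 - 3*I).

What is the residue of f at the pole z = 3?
Write f(z) = P(z)/Q(z) with P(z) = -z^2 + z + 2 and Q(z) = z^2 - 5*z + I*z + 6 - 3*I.
The denominator factors as Q(z) = (z - 2 + I)*(z - 3), so z = 3 is a simple zero of Q and P is analytic there; z = 3 is therefore a simple pole and
  Res(f, z₀) = P(z₀)/Q'(z₀).

Q'(z) = 2*z - 5 + I, so Q'(3) = 1 + I.
P(3) = -4.

Res(f, 3) = (-4)/(1 + I) = -2 + 2*I

Final answer: -2 + 2*I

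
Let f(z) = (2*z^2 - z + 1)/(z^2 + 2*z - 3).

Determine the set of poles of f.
{-3, 1}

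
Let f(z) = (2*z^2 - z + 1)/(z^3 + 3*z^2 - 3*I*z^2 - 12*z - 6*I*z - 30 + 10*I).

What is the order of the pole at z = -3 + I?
Factor the denominator:
  z^3 + 3*z^2 - 3*I*z^2 - 12*z - 6*I*z - 30 + 10*I = (z + 3 - I)^2*(z - 3 - I)

The numerator P(z) = 2*z^2 - z + 1 has P(-3 + I) = 20 - 13*I ≠ 0, so no factor of (z + 3 - I) cancels.
Near z = -3 + I we can therefore write f(z) = g(z)/(z + 3 - I)^2 with g analytic at -3 + I and g(-3 + I) ≠ 0 (g is the numerator divided by the remaining denominator factors).

Hence z = -3 + I is a pole of order 2.

Final answer: 2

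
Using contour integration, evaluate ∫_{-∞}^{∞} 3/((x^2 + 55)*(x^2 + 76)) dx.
Let f(z) = 3/((z^2 + 55)*(z^2 + 76)). The denominator has no real zeros and deg Q - deg P = 4 ≥ 2, so the integral of f over the upper semicircle |z| = R tends to 0 as R → ∞. Closing the contour in the upper half-plane,
  ∫_{-∞}^{∞} f(x) dx = 2πi · Σ Res(f, z_k)  over the poles with Im z_k > 0.

Zeros of the denominator: z^2 + 76 = 0 gives z = ±2*sqrt(19)*I; z^2 + 55 = 0 gives z = ±sqrt(55)*I.
Upper half-plane: z = 2*sqrt(19)*I, z = sqrt(55)*I (simple).

Each pole is a simple zero of Q(z) = z^4 + 131*z^2 + 4180, so Res(f, z₀) = P(z₀)/Q'(z₀) with P(z) = 3, Q'(z) = 4*z^3 + 262*z:
  Res(f, 2*sqrt(19)*I) = (3)/(-84*sqrt(19)*I) = sqrt(19)*I/532
  Res(f, sqrt(55)*I) = (3)/(42*sqrt(55)*I) = -sqrt(55)*I/770

Sum of residues: I*(-sqrt(55)/770 + sqrt(19)/532)
∫_{-∞}^{∞} f(x) dx = 2πi · (I*(-sqrt(55)/770 + sqrt(19)/532)) = pi*(-55*sqrt(19) + 38*sqrt(55))/14630

Final answer: pi*(-55*sqrt(19) + 38*sqrt(55))/14630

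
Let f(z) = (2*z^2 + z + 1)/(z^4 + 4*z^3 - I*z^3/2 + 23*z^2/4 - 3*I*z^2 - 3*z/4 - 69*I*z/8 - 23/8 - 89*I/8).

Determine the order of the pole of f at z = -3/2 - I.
Factor the denominator:
  z^4 + 4*z^3 - I*z^3/2 + 23*z^2/4 - 3*I*z^2 - 3*z/4 - 69*I*z/8 - 23/8 - 89*I/8 = (z + 3/2 + I)^2*(z - 1 - I)*(z + 2 - 3*I/2)

The numerator P(z) = 2*z^2 + z + 1 has P(-3/2 - I) = 2 + 5*I ≠ 0, so no factor of (z + 3/2 + I) cancels.
Near z = -3/2 - I we can therefore write f(z) = g(z)/(z + 3/2 + I)^2 with g analytic at -3/2 - I and g(-3/2 - I) ≠ 0 (g is the numerator divided by the remaining denominator factors).

Hence z = -3/2 - I is a pole of order 2.

Final answer: 2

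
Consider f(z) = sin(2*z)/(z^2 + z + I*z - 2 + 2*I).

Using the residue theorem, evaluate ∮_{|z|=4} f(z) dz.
By the residue theorem, ∮_C f(z) dz = 2πi · (sum of the residues of f at the poles inside |z| = 4).

The denominator factors as (z + 2)*(z - 1 + I), so the singularities of f are simple poles at z = -2, z = 1 - I.
  |-2|² = 4 < 16 = 4², so this pole is inside the contour.
  |1 - I|² = 2 < 16 = 4², so this pole is inside the contour.

With P(z) = sin(2*z) and Q(z) = z^2 + z + I*z - 2 + 2*I, each pole is simple, so Res(f, z₀) = P(z₀)/Q'(z₀) with Q'(z) = 2*z + 1 + I.
  Res(f, -2) = P(-2)/Q'(-2) = (-sin(4))/(-3 + I) = (3/10 + I/10)*sin(4)
  Res(f, 1 - I) = P(1 - I)/Q'(1 - I) = (sin(2 - 2*I))/(3 - I) = (3/10 + I/10)*sin(2 - 2*I)

Sum of residues inside C: (3/10 + I/10)*sin(4) + (3/10 + I/10)*sin(2 - 2*I)
∮_C f(z) dz = 2πi · ((3/10 + I/10)*sin(4) + (3/10 + I/10)*sin(2 - 2*I)) = pi*(-1/5 + 3*I/5)*sin(4) + pi*(-1/5 + 3*I/5)*sin(2 - 2*I)

Final answer: pi*(-1/5 + 3*I/5)*sin(4) + pi*(-1/5 + 3*I/5)*sin(2 - 2*I)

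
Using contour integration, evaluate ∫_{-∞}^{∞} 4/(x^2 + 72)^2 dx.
Let f(z) = 4/(z^2 + 72)^2. The denominator has no real zeros and deg Q - deg P = 4 ≥ 2, so the integral of f over the upper semicircle |z| = R tends to 0 as R → ∞. Closing the contour in the upper half-plane,
  ∫_{-∞}^{∞} f(x) dx = 2πi · Σ Res(f, z_k)  over the poles with Im z_k > 0.

Zeros of the denominator: z^2 + 72 = 0 gives z = ±6*sqrt(2)*I.
Upper half-plane: z = 6*sqrt(2)*I (a pole of order 2).

Write f(z) = g(z)/(z - 6*sqrt(2)*I)^2 with g(z) = 4/(z + 6*sqrt(2)*I)^2. For a double pole, Res(f, z₀) = g'(z₀):
  g'(z) = -8/(z + 6*sqrt(2)*I)^3
  Res(f, 6*sqrt(2)*I) = g'(6*sqrt(2)*I) = -sqrt(2)*I/864

∫_{-∞}^{∞} f(x) dx = 2πi · (-sqrt(2)*I/864) = sqrt(2)*pi/432

Final answer: sqrt(2)*pi/432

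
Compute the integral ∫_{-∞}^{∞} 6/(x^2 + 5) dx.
6*sqrt(5)*pi/5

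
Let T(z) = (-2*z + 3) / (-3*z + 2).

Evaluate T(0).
Substitute z = 0:
  numerator:   -2*(0) + 3 = 3
  denominator: -3*(0) + 2 = 2
T(0) = (3)/(2) = 3/2

Final answer: 3/2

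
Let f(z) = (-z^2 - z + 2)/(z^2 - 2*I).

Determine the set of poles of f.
The singularities of f are the zeros of the denominator. Factoring,
  z^2 - 2*I = (z + 1 + I)*(z - 1 - I)
so the candidates are z = -1 - I, z = 1 + I.

Check the numerator P(z) = -z^2 - z + 2 at each one:
  P(-1 - I) = 3 - I ≠ 0, so z = -1 - I is a (simple) pole.
  P(1 + I) = 1 - 3*I ≠ 0, so z = 1 + I is a (simple) pole.

Poles of f: {-1 - I, 1 + I}

Final answer: {-1 - I, 1 + I}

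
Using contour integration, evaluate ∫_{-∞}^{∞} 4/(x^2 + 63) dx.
Let f(z) = 4/(z^2 + 63). The denominator has no real zeros and deg Q - deg P = 2 ≥ 2, so the integral of f over the upper semicircle |z| = R tends to 0 as R → ∞. Closing the contour in the upper half-plane,
  ∫_{-∞}^{∞} f(x) dx = 2πi · Σ Res(f, z_k)  over the poles with Im z_k > 0.

Zeros of the denominator: z^2 + 63 = 0 gives z = ±3*sqrt(7)*I.
Upper half-plane: z = 3*sqrt(7)*I (simple).

Each pole is a simple zero of Q(z) = z^2 + 63, so Res(f, z₀) = P(z₀)/Q'(z₀) with P(z) = 4, Q'(z) = 2*z:
  Res(f, 3*sqrt(7)*I) = (4)/(6*sqrt(7)*I) = -2*sqrt(7)*I/21

∫_{-∞}^{∞} f(x) dx = 2πi · (-2*sqrt(7)*I/21) = 4*sqrt(7)*pi/21

Final answer: 4*sqrt(7)*pi/21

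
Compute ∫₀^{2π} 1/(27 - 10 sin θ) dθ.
Call the integral J. The integrand is 2π-periodic and we integrate over a full period, so shifting θ does not change the value (θ → θ + π/2 turns sin θ into cos θ; θ → θ + π flips the sign of the trig term). Hence
  J = ∫₀^{2π} dθ/(27 + 10 cos θ).
Put z = e^{iθ}: then cos θ = (z + 1/z)/2, dθ = dz/(iz), and z runs once counterclockwise around |z| = 1:
  J = ∮_{|z|=1} 1/(27 + 10*(z + 1/z)/2) · dz/(iz) = (2/i) ∮_{|z|=1} dz/(10*z^2 + 54*z + 10).
The roots of 10*z^2 + 54*z + 10 are z = (-27 ± sqrt(27^2 - 10^2))/10, with sqrt(629) = sqrt(629); their product is 1, so only z₊ = -27/10 + sqrt(629)/10 lies inside the unit circle (z₋ = -27/10 - sqrt(629)/10 lies outside).
z₊ is a simple zero of q(z) = 10*z^2 + 54*z + 10, so Res(1/q, z₊) = 1/q'(z₊) with q'(z) = 20*z + 54; and q'(z₊) = 10*(z₊ - z₋) = 2*sqrt(629).
Therefore J = (2/i) · 2πi · 1/(2*sqrt(629)) = 2*pi/(sqrt(629)) = 2*sqrt(629)*pi/629

Final answer: 2*sqrt(629)*pi/629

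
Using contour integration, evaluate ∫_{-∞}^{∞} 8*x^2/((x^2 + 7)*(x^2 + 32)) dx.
8*pi*(-sqrt(7) + 4*sqrt(2))/25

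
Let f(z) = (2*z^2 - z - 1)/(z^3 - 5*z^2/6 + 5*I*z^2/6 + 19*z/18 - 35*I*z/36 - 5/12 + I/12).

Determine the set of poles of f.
The singularities of f are the zeros of the denominator. Factoring,
  z^3 - 5*z^2/6 + 5*I*z^2/6 + 19*z/18 - 35*I*z/36 - 5/12 + I/12 = (z + 3*I/2)*(z - 1/2 - I/3)*(z - 1/3 - I/3)
so the candidates are z = -3*I/2, z = 1/2 + I/3, z = 1/3 + I/3.

Check the numerator P(z) = 2*z^2 - z - 1 at each one:
  P(-3*I/2) = -11/2 + 3*I/2 ≠ 0, so z = -3*I/2 is a (simple) pole.
  P(1/2 + I/3) = -11/9 + I/3 ≠ 0, so z = 1/2 + I/3 is a (simple) pole.
  P(1/3 + I/3) = -4/3 + I/9 ≠ 0, so z = 1/3 + I/3 is a (simple) pole.

Poles of f: {-3*I/2, 1/3 + I/3, 1/2 + I/3}

Final answer: {-3*I/2, 1/3 + I/3, 1/2 + I/3}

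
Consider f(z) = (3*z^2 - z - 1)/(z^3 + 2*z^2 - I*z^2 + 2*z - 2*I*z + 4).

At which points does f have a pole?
{-2, -I, 2*I}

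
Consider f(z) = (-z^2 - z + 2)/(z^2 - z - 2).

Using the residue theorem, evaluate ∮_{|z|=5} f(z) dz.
-4*I*pi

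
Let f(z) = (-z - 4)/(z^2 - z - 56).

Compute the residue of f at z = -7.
Write f(z) = P(z)/Q(z) with P(z) = -z - 4 and Q(z) = z^2 - z - 56.
The denominator factors as Q(z) = (z - 8)*(z + 7), so z = -7 is a simple zero of Q and P is analytic there; z = -7 is therefore a simple pole and
  Res(f, z₀) = P(z₀)/Q'(z₀).

Q'(z) = 2*z - 1, so Q'(-7) = -15.
P(-7) = 3.

Res(f, -7) = (3)/(-15) = -1/5

Final answer: -1/5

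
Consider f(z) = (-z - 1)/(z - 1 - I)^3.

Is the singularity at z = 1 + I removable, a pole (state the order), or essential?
Write f(z) = g(z)/(z - 1 - I)^3 with g(z) = -z - 1.
g is entire and g(1 + I) = -2 - I ≠ 0, so no factor of (z - 1 - I) cancels: the Laurent expansion of f about z = 1 + I starts at the power -3, i.e. lim_{z→z₀} (z - z₀)^3 f(z) = -2 - I is finite and nonzero.
So z = 1 + I is a pole of order 3.

Final answer: pole of order 3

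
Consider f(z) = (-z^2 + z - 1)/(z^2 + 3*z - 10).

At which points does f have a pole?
The singularities of f are the zeros of the denominator. Factoring,
  z^2 + 3*z - 10 = (z + 5)*(z - 2)
so the candidates are z = -5, z = 2.

Check the numerator P(z) = -z^2 + z - 1 at each one:
  P(-5) = -31 ≠ 0, so z = -5 is a (simple) pole.
  P(2) = -3 ≠ 0, so z = 2 is a (simple) pole.

Poles of f: {-5, 2}

Final answer: {-5, 2}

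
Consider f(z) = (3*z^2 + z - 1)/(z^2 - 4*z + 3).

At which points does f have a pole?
The singularities of f are the zeros of the denominator. Factoring,
  z^2 - 4*z + 3 = (z - 3)*(z - 1)
so the candidates are z = 3, z = 1.

Check the numerator P(z) = 3*z^2 + z - 1 at each one:
  P(3) = 29 ≠ 0, so z = 3 is a (simple) pole.
  P(1) = 3 ≠ 0, so z = 1 is a (simple) pole.

Poles of f: {1, 3}

Final answer: {1, 3}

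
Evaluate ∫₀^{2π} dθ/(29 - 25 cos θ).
Call the integral J. The integrand is 2π-periodic and we integrate over a full period, so shifting θ does not change the value (θ → θ + π flips the sign of the trig term). Hence
  J = ∫₀^{2π} dθ/(29 + 25 cos θ).
Put z = e^{iθ}: then cos θ = (z + 1/z)/2, dθ = dz/(iz), and z runs once counterclockwise around |z| = 1:
  J = ∮_{|z|=1} 1/(29 + 25*(z + 1/z)/2) · dz/(iz) = (2/i) ∮_{|z|=1} dz/(25*z^2 + 58*z + 25).
The roots of 25*z^2 + 58*z + 25 are z = (-29 ± sqrt(29^2 - 25^2))/25, with sqrt(216) = 6*sqrt(6); their product is 1, so only z₊ = -29/25 + 6*sqrt(6)/25 lies inside the unit circle (z₋ = -29/25 - 6*sqrt(6)/25 lies outside).
z₊ is a simple zero of q(z) = 25*z^2 + 58*z + 25, so Res(1/q, z₊) = 1/q'(z₊) with q'(z) = 50*z + 58; and q'(z₊) = 25*(z₊ - z₋) = 12*sqrt(6).
Therefore J = (2/i) · 2πi · 1/(12*sqrt(6)) = 2*pi/(6*sqrt(6)) = sqrt(6)*pi/18

Final answer: sqrt(6)*pi/18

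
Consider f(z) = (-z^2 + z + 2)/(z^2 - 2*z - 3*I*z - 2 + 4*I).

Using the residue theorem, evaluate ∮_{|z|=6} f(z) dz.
By the residue theorem, ∮_C f(z) dz = 2πi · (sum of the residues of f at the poles inside |z| = 6).

The denominator factors as (z - 2 - I)*(z - 2*I), so the singularities of f are simple poles at z = 2 + I, z = 2*I.
  |2 + I|² = 5 < 36 = 6², so this pole is inside the contour.
  |2*I|² = 4 < 36 = 6², so this pole is inside the contour.

With P(z) = -z^2 + z + 2 and Q(z) = z^2 - 2*z - 3*I*z - 2 + 4*I, each pole is simple, so Res(f, z₀) = P(z₀)/Q'(z₀) with Q'(z) = 2*z - 2 - 3*I.
  Res(f, 2 + I) = P(2 + I)/Q'(2 + I) = (1 - 3*I)/(2 - I) = 1 - I
  Res(f, 2*I) = P(2*I)/Q'(2*I) = (6 + 2*I)/(-2 + I) = -2 - 2*I

Sum of residues inside C: -1 - 3*I
∮_C f(z) dz = 2πi · (-1 - 3*I) = pi*(6 - 2*I)

Final answer: pi*(6 - 2*I)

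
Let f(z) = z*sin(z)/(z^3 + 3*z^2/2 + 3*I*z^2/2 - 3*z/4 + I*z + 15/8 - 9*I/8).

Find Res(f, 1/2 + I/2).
Write f(z) = P(z)/Q(z) with P(z) = z*sin(z) and Q(z) = z^3 + 3*z^2/2 + 3*I*z^2/2 - 3*z/4 + I*z + 15/8 - 9*I/8.
The denominator factors as Q(z) = (z + 3*I/2)*(z + 2 + I/2)*(z - 1/2 - I/2), so z = 1/2 + I/2 is a simple zero of Q and P is analytic there; z = 1/2 + I/2 is therefore a simple pole and
  Res(f, z₀) = P(z₀)/Q'(z₀).

Q'(z) = 3*z^2 + 3*z + 3*I*z - 3/4 + I, so Q'(1/2 + I/2) = -3/4 + 11*I/2.
P(1/2 + I/2) = (1/2 + I/2)*sin(1/2 + I/2).

Res(f, 1/2 + I/2) = ((1/2 + I/2)*sin(1/2 + I/2))/(-3/4 + 11*I/2) = (38/493 - 50*I/493)*sin(1/2 + I/2)

Final answer: (38/493 - 50*I/493)*sin(1/2 + I/2)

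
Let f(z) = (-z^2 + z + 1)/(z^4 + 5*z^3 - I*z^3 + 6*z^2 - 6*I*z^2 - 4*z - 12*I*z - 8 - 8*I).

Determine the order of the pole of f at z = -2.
Factor the denominator:
  z^4 + 5*z^3 - I*z^3 + 6*z^2 - 6*I*z^2 - 4*z - 12*I*z - 8 - 8*I = (z + 2)^3*(z - 1 - I)

The numerator P(z) = -z^2 + z + 1 has P(-2) = -5 ≠ 0, so no factor of (z + 2) cancels.
Near z = -2 we can therefore write f(z) = g(z)/(z + 2)^3 with g analytic at -2 and g(-2) ≠ 0 (g is the numerator divided by the remaining denominator factors).

Hence z = -2 is a pole of order 3.

Final answer: 3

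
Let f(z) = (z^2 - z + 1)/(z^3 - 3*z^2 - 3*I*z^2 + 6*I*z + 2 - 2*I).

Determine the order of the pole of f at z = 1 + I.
3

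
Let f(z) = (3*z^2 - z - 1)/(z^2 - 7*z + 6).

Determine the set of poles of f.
The singularities of f are the zeros of the denominator. Factoring,
  z^2 - 7*z + 6 = (z - 6)*(z - 1)
so the candidates are z = 6, z = 1.

Check the numerator P(z) = 3*z^2 - z - 1 at each one:
  P(6) = 101 ≠ 0, so z = 6 is a (simple) pole.
  P(1) = 1 ≠ 0, so z = 1 is a (simple) pole.

Poles of f: {1, 6}

Final answer: {1, 6}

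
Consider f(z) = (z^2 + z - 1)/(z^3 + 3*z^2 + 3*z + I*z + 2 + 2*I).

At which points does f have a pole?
The singularities of f are the zeros of the denominator. Factoring,
  z^3 + 3*z^2 + 3*z + I*z + 2 + 2*I = (z + I)*(z + 1 - I)*(z + 2)
so the candidates are z = -I, z = -1 + I, z = -2.

Check the numerator P(z) = z^2 + z - 1 at each one:
  P(-I) = -2 - I ≠ 0, so z = -I is a (simple) pole.
  P(-1 + I) = -2 - I ≠ 0, so z = -1 + I is a (simple) pole.
  P(-2) = 1 ≠ 0, so z = -2 is a (simple) pole.

Poles of f: {-2, -1 + I, -I}

Final answer: {-2, -1 + I, -I}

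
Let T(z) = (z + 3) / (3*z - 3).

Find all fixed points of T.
{2/3 - sqrt(13)/3, 2/3 + sqrt(13)/3}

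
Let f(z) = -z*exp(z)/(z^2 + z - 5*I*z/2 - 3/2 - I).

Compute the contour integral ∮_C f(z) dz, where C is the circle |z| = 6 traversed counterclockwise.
By the residue theorem, ∮_C f(z) dz = 2πi · (sum of the residues of f at the poles inside |z| = 6).

The denominator factors as (z - I)*(z + 1 - 3*I/2), so the singularities of f are simple poles at z = I, z = -1 + 3*I/2.
  |I|² = 1 < 36 = 6², so this pole is inside the contour.
  |-1 + 3*I/2|² = 13/4 < 36 = 6², so this pole is inside the contour.

With P(z) = -z*exp(z) and Q(z) = z^2 + z - 5*I*z/2 - 3/2 - I, each pole is simple, so Res(f, z₀) = P(z₀)/Q'(z₀) with Q'(z) = 2*z + 1 - 5*I/2.
  Res(f, I) = P(I)/Q'(I) = (-I*exp(I))/(1 - I/2) = (2/5 - 4*I/5)*exp(I)
  Res(f, -1 + 3*I/2) = P(-1 + 3*I/2)/Q'(-1 + 3*I/2) = ((1 - 3*I/2)*exp(-1 + 3*I/2))/(-1 + I/2) = (-7/5 + 4*I/5)*exp(-1 + 3*I/2)

Sum of residues inside C: (-7/5 + 4*I/5)*exp(-1 + 3*I/2) + (2/5 - 4*I/5)*exp(I)
∮_C f(z) dz = 2πi · ((-7/5 + 4*I/5)*exp(-1 + 3*I/2) + (2/5 - 4*I/5)*exp(I)) = pi*(-8/5 - 14*I/5)*exp(-1 + 3*I/2) + pi*(8/5 + 4*I/5)*exp(I)

Final answer: pi*(-8/5 - 14*I/5)*exp(-1 + 3*I/2) + pi*(8/5 + 4*I/5)*exp(I)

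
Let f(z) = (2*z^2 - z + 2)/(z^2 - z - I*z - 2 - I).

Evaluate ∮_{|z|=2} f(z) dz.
pi*(-1 - 3*I)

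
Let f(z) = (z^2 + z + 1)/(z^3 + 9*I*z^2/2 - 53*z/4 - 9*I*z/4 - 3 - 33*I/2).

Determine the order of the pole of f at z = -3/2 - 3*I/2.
Factor the denominator:
  z^3 + 9*I*z^2/2 - 53*z/4 - 9*I*z/4 - 3 - 33*I/2 = (z + 3/2 + 3*I/2)*(z + 3/2 + 2*I)*(z - 3 + I)

The numerator P(z) = z^2 + z + 1 has P(-3/2 - 3*I/2) = -1/2 + 3*I ≠ 0, so no factor of (z + 3/2 + 3*I/2) cancels.
Near z = -3/2 - 3*I/2 we can therefore write f(z) = g(z)/(z + 3/2 + 3*I/2) with g analytic at -3/2 - 3*I/2 and g(-3/2 - 3*I/2) ≠ 0 (g is the numerator divided by the remaining denominator factors).

Hence z = -3/2 - 3*I/2 is a pole of order 1.

Final answer: 1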